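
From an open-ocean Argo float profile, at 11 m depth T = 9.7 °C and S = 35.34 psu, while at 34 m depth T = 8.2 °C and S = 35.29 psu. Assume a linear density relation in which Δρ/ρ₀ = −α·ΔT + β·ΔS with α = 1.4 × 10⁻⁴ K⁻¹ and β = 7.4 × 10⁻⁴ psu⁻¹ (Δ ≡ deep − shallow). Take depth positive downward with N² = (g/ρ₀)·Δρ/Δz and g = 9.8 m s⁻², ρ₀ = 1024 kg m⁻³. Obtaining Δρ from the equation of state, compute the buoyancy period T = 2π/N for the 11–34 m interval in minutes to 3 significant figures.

12.2 min

ΔT = -1.5 K, ΔS = -0.05 psu (deep − shallow).
Δρ/ρ₀ = −αΔT + βΔS = 2.10 × 10⁻⁴ − 3.70 × 10⁻⁵ = 1.73 × 10⁻⁴, so Δρ ≈ 0.1772 kg m⁻³.
N² = (g/ρ₀)·Δρ/Δz = g·(Δρ/ρ₀)/Δz = 9.8 × 1.73 × 10⁻⁴ / 23 = 7.3713 × 10⁻⁵ s⁻².
N = √(7.3713 × 10⁻⁵) = 8.5856 × 10⁻³ rad s⁻¹ → T = 2π/N = 731.83 s = 12.197 min ≈ 12.2 min.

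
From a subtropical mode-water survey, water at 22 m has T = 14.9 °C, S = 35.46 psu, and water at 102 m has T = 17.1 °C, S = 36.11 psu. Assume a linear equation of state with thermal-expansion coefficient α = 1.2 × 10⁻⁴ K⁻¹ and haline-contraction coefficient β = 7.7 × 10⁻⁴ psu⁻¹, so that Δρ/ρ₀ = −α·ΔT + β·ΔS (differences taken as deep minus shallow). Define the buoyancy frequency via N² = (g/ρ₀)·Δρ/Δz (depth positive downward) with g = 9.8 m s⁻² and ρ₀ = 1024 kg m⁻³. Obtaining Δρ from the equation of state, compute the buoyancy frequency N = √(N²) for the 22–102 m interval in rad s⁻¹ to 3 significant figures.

ΔT = +2.2 K, ΔS = +0.65 psu (deep − shallow).
Δρ/ρ₀ = −αΔT + βΔS = -2.64 × 10⁻⁴ + 5.005 × 10⁻⁴ = 2.365 × 10⁻⁴, so Δρ ≈ 0.2422 kg m⁻³.
N² = (g/ρ₀)·Δρ/Δz = g·(Δρ/ρ₀)/Δz = 9.8 × 2.365 × 10⁻⁴ / 80 = 2.8971 × 10⁻⁵ s⁻².
N = √(2.8971 × 10⁻⁵) = 5.3825 × 10⁻³ rad s⁻¹ ≈ 5.38 × 10⁻³ rad s⁻¹.

5.38 × 10⁻³ rad s⁻¹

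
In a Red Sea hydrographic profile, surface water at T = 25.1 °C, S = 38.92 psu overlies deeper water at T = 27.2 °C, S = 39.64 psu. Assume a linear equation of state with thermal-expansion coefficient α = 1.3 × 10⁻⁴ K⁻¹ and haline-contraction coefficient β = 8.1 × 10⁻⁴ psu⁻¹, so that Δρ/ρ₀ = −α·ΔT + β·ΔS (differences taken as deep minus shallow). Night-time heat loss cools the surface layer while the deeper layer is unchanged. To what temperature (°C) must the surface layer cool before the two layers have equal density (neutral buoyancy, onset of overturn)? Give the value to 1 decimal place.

Neutral buoyancy requires Δρ = 0, i.e. −α(T_deep − T_surf′) + β(S_deep − S_surf) = 0.
T_surf′ = T_deep − (β/α)·ΔS = 27.2 − (8.1 × 10⁻⁴/1.3 × 10⁻⁴)·(+0.72) = 22.714 °C.
Cooling required: 25.1 − (22.714) = 2.386 °C.

22.7 °C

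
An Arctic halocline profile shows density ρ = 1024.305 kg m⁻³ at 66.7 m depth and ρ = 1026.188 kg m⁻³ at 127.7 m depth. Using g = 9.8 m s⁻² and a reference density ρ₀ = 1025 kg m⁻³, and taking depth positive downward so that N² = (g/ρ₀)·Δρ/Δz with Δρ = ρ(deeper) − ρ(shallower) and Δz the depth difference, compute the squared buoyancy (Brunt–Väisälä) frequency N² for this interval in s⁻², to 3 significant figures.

Δρ = 1026.188 − 1024.305 = 1.883 kg m⁻³ over Δz = 127.7 − 66.7 = 61 m.
N² = (9.8/1025) × (1.883/61) = 2.9514 × 10⁻⁴ s⁻² ≈ 2.95 × 10⁻⁴ s⁻².

2.95 × 10⁻⁴ s⁻²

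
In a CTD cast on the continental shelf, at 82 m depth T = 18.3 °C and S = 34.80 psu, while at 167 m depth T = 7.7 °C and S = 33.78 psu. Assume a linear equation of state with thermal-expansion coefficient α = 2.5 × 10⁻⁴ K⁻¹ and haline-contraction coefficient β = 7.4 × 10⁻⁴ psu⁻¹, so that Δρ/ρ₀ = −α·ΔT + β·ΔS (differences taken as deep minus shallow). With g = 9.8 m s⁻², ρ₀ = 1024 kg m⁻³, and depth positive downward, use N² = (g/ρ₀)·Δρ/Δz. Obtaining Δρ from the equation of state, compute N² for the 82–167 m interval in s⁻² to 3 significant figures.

2.19 × 10⁻⁴ s⁻²

ΔT = -10.6 K, ΔS = -1.02 psu (deep − shallow).
Δρ/ρ₀ = −αΔT + βΔS = 2.65 × 10⁻³ − 7.548 × 10⁻⁴ = 1.8952 × 10⁻³, so Δρ ≈ 1.941 kg m⁻³.
N² = (g/ρ₀)·Δρ/Δz = g·(Δρ/ρ₀)/Δz = 9.8 × 1.8952 × 10⁻³ / 85 = 2.1851 × 10⁻⁴ s⁻² ≈ 2.19 × 10⁻⁴ s⁻².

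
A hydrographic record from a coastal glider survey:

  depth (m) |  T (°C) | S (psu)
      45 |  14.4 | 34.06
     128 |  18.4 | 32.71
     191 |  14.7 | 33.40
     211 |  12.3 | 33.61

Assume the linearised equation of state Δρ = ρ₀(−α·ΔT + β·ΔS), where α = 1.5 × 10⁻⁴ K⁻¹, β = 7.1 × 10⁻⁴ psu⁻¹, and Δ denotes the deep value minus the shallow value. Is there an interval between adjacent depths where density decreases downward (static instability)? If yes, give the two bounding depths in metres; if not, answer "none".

Evaluate Δρ/ρ₀ = −αΔT + βΔS across each adjacent pair:
  45–128 m: −αΔT+βΔS = −(1.5 × 10⁻⁴)(+4.0)+(7.1 × 10⁻⁴)(-1.35) = -1.6 × 10⁻³ → UNSTABLE
  128–191 m: −αΔT+βΔS = −(1.5 × 10⁻⁴)(-3.7)+(7.1 × 10⁻⁴)(+0.69) = 1.0 × 10⁻³ → stable
  191–211 m: −αΔT+βΔS = −(1.5 × 10⁻⁴)(-2.4)+(7.1 × 10⁻⁴)(+0.21) = 5.1 × 10⁻⁴ → stable
The 45–128 m interval has Δρ < 0: lighter water underlies denser water.

45–128 m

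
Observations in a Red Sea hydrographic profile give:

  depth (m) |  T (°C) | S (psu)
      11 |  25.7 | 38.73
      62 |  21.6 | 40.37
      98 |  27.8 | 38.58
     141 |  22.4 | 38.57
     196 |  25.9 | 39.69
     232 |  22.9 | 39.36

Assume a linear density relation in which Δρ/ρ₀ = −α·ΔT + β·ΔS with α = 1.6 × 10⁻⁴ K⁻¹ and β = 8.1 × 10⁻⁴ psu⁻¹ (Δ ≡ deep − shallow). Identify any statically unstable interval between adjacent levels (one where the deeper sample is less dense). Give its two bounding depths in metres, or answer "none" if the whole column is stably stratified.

Evaluate Δρ/ρ₀ = −αΔT + βΔS across each adjacent pair:
  11–62 m: −αΔT+βΔS = −(1.6 × 10⁻⁴)(-4.1)+(8.1 × 10⁻⁴)(+1.64) = 2.0 × 10⁻³ → stable
  62–98 m: −αΔT+βΔS = −(1.6 × 10⁻⁴)(+6.2)+(8.1 × 10⁻⁴)(-1.79) = -2.4 × 10⁻³ → UNSTABLE
  98–141 m: −αΔT+βΔS = −(1.6 × 10⁻⁴)(-5.4)+(8.1 × 10⁻⁴)(-0.01) = 8.6 × 10⁻⁴ → stable
  141–196 m: −αΔT+βΔS = −(1.6 × 10⁻⁴)(+3.5)+(8.1 × 10⁻⁴)(+1.12) = 3.5 × 10⁻⁴ → stable
  196–232 m: −αΔT+βΔS = −(1.6 × 10⁻⁴)(-3.0)+(8.1 × 10⁻⁴)(-0.33) = 2.1 × 10⁻⁴ → stable
The 62–98 m interval has Δρ < 0: lighter water underlies denser water.

62–98 m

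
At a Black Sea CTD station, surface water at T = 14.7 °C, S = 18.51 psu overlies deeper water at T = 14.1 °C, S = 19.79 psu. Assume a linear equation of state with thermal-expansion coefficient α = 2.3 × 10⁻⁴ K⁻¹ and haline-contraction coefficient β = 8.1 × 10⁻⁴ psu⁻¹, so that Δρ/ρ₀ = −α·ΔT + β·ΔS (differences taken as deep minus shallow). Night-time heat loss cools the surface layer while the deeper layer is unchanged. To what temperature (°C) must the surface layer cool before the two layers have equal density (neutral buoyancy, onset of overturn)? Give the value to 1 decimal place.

Neutral buoyancy requires Δρ = 0, i.e. −α(T_deep − T_surf′) + β(S_deep − S_surf) = 0.
T_surf′ = T_deep − (β/α)·ΔS = 14.1 − (8.1 × 10⁻⁴/2.3 × 10⁻⁴)·(+1.28) = 9.592 °C.
Cooling required: 14.7 − (9.592) = 5.108 °C.

9.6 °C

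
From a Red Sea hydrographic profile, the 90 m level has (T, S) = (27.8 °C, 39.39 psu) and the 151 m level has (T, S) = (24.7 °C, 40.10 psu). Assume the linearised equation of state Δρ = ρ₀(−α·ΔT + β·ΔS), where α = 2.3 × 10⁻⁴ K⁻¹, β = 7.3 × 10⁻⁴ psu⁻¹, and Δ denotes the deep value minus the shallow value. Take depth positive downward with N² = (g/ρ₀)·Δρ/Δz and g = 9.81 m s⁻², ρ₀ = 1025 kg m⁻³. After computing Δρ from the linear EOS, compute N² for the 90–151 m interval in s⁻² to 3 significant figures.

ΔT = -3.1 K, ΔS = +0.71 psu (deep − shallow).
Δρ/ρ₀ = −αΔT + βΔS = 7.13 × 10⁻⁴ + 5.183 × 10⁻⁴ = 1.2313 × 10⁻³, so Δρ ≈ 1.262 kg m⁻³.
N² = (g/ρ₀)·Δρ/Δz = g·(Δρ/ρ₀)/Δz = 9.81 × 1.2313 × 10⁻³ / 61 = 1.9802 × 10⁻⁴ s⁻² ≈ 1.98 × 10⁻⁴ s⁻².

1.98 × 10⁻⁴ s⁻²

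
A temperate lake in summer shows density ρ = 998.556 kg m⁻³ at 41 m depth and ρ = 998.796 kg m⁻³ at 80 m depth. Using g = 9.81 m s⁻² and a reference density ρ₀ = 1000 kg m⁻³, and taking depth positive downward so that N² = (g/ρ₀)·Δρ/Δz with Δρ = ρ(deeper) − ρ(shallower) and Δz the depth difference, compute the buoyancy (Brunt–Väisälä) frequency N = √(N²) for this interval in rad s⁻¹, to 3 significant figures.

7.77 × 10⁻³ rad s⁻¹

Δρ = 998.796 − 998.556 = 0.240 kg m⁻³ over Δz = 80 − 41 = 39 m.
N² = (9.81/1000) × (0.240/39) = 6.0369 × 10⁻⁵ s⁻².
N = √(6.0369 × 10⁻⁵) = 7.7697 × 10⁻³ rad s⁻¹ ≈ 7.77 × 10⁻³ rad s⁻¹.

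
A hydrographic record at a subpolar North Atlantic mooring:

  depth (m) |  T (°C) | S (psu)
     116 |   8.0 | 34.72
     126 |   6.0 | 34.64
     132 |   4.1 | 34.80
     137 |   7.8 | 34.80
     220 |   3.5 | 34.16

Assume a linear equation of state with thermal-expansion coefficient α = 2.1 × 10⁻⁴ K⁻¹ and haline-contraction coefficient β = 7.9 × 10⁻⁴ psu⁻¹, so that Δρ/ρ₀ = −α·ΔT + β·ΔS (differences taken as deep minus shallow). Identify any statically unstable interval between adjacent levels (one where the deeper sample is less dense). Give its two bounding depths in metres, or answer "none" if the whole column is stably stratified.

Evaluate Δρ/ρ₀ = −αΔT + βΔS across each adjacent pair:
  116–126 m: −αΔT+βΔS = −(2.1 × 10⁻⁴)(-2.0)+(7.9 × 10⁻⁴)(-0.08) = 3.6 × 10⁻⁴ → stable
  126–132 m: −αΔT+βΔS = −(2.1 × 10⁻⁴)(-1.9)+(7.9 × 10⁻⁴)(+0.16) = 5.3 × 10⁻⁴ → stable
  132–137 m: −αΔT+βΔS = −(2.1 × 10⁻⁴)(+3.7)+(7.9 × 10⁻⁴)(+0.00) = -7.8 × 10⁻⁴ → UNSTABLE
  137–220 m: −αΔT+βΔS = −(2.1 × 10⁻⁴)(-4.3)+(7.9 × 10⁻⁴)(-0.64) = 4.0 × 10⁻⁴ → stable
The 132–137 m interval has Δρ < 0: lighter water underlies denser water.

132–137 m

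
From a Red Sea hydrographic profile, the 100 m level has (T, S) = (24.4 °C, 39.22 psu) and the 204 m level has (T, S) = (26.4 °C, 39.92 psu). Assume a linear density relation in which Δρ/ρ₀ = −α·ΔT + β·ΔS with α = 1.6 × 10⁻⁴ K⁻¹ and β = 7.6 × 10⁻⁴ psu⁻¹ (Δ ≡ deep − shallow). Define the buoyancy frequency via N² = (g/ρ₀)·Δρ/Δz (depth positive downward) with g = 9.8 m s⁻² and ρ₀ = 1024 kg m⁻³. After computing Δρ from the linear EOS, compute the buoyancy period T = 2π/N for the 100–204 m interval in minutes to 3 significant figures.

23.4 min

ΔT = +2.0 K, ΔS = +0.70 psu (deep − shallow).
Δρ/ρ₀ = −αΔT + βΔS = -3.20 × 10⁻⁴ + 5.32 × 10⁻⁴ = 2.12 × 10⁻⁴, so Δρ ≈ 0.2171 kg m⁻³.
N² = (g/ρ₀)·Δρ/Δz = g·(Δρ/ρ₀)/Δz = 9.8 × 2.12 × 10⁻⁴ / 104 = 1.9977 × 10⁻⁵ s⁻².
N = √(1.9977 × 10⁻⁵) = 4.4696 × 10⁻³ rad s⁻¹ → T = 2π/N = 1.4058 × 10³ s = 23.430 min ≈ 23.4 min.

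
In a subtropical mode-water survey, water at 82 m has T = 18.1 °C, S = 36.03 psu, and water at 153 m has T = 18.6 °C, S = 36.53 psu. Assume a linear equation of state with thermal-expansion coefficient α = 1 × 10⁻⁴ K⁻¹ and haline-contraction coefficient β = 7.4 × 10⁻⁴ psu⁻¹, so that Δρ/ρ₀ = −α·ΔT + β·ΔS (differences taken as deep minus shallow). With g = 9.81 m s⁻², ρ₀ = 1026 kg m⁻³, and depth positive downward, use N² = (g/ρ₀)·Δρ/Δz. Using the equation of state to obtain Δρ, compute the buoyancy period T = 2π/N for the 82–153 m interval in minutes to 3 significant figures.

ΔT = +0.5 K, ΔS = +0.50 psu (deep − shallow).
Δρ/ρ₀ = −αΔT + βΔS = -5.00 × 10⁻⁵ + 3.70 × 10⁻⁴ = 3.20 × 10⁻⁴, so Δρ ≈ 0.3283 kg m⁻³.
N² = (g/ρ₀)·Δρ/Δz = g·(Δρ/ρ₀)/Δz = 9.81 × 3.20 × 10⁻⁴ / 71 = 4.4214 × 10⁻⁵ s⁻².
N = √(4.4214 × 10⁻⁵) = 6.6494 × 10⁻³ rad s⁻¹ → T = 2π/N = 944.93 s = 15.749 min ≈ 15.7 min.

15.7 min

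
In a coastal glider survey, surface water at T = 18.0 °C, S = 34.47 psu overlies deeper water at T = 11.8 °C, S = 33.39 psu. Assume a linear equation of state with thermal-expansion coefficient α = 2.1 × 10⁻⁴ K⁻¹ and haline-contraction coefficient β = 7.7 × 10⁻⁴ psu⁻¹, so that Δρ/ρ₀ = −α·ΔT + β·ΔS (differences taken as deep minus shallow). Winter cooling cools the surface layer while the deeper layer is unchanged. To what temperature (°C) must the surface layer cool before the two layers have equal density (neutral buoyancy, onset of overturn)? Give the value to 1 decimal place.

Neutral buoyancy requires Δρ = 0, i.e. −α(T_deep − T_surf′) + β(S_deep − S_surf) = 0.
T_surf′ = T_deep − (β/α)·ΔS = 11.8 − (7.7 × 10⁻⁴/2.1 × 10⁻⁴)·(-1.08) = 15.760 °C.
Cooling required: 18.0 − (15.760) = 2.240 °C.

15.8 °C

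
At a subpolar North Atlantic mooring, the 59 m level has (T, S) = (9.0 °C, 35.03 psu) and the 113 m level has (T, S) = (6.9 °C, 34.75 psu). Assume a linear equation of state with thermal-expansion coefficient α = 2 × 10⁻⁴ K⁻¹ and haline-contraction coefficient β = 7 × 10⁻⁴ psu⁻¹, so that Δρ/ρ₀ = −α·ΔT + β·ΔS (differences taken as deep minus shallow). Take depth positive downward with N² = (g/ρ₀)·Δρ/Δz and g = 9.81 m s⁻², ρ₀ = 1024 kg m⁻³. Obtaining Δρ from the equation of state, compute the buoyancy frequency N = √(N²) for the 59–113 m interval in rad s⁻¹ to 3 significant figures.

ΔT = -2.1 K, ΔS = -0.28 psu (deep − shallow).
Δρ/ρ₀ = −αΔT + βΔS = 4.20 × 10⁻⁴ − 1.96 × 10⁻⁴ = 2.24 × 10⁻⁴, so Δρ ≈ 0.2294 kg m⁻³.
N² = (g/ρ₀)·Δρ/Δz = g·(Δρ/ρ₀)/Δz = 9.81 × 2.24 × 10⁻⁴ / 54 = 4.0693 × 10⁻⁵ s⁻².
N = √(4.0693 × 10⁻⁵) = 6.3791 × 10⁻³ rad s⁻¹ ≈ 6.38 × 10⁻³ rad s⁻¹.

6.38 × 10⁻³ rad s⁻¹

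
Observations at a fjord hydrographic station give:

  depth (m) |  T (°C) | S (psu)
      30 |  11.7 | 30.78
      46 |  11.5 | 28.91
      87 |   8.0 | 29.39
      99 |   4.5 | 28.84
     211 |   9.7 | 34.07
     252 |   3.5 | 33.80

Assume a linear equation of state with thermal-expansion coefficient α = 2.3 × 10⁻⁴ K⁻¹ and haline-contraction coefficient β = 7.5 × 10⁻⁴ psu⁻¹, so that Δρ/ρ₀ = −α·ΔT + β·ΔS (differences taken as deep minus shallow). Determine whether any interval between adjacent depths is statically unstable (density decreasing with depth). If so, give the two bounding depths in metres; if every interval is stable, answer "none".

Evaluate Δρ/ρ₀ = −αΔT + βΔS across each adjacent pair:
  30–46 m: −αΔT+βΔS = −(2.3 × 10⁻⁴)(-0.2)+(7.5 × 10⁻⁴)(-1.87) = -1.4 × 10⁻³ → UNSTABLE
  46–87 m: −αΔT+βΔS = −(2.3 × 10⁻⁴)(-3.5)+(7.5 × 10⁻⁴)(+0.48) = 1.2 × 10⁻³ → stable
  87–99 m: −αΔT+βΔS = −(2.3 × 10⁻⁴)(-3.5)+(7.5 × 10⁻⁴)(-0.55) = 3.9 × 10⁻⁴ → stable
  99–211 m: −αΔT+βΔS = −(2.3 × 10⁻⁴)(+5.2)+(7.5 × 10⁻⁴)(+5.23) = 2.7 × 10⁻³ → stable
  211–252 m: −αΔT+βΔS = −(2.3 × 10⁻⁴)(-6.2)+(7.5 × 10⁻⁴)(-0.27) = 1.2 × 10⁻³ → stable
The 30–46 m interval has Δρ < 0: lighter water underlies denser water.

30–46 m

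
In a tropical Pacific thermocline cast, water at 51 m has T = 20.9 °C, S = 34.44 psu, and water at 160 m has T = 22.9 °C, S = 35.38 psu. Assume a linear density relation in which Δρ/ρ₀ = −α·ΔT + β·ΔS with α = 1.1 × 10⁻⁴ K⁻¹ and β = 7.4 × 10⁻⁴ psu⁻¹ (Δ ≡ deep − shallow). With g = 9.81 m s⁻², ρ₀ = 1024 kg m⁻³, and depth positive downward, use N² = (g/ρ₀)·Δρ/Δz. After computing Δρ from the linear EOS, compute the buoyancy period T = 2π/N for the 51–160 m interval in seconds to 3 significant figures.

ΔT = +2.0 K, ΔS = +0.94 psu (deep − shallow).
Δρ/ρ₀ = −αΔT + βΔS = -2.20 × 10⁻⁴ + 6.956 × 10⁻⁴ = 4.756 × 10⁻⁴, so Δρ ≈ 0.4870 kg m⁻³.
N² = (g/ρ₀)·Δρ/Δz = g·(Δρ/ρ₀)/Δz = 9.81 × 4.756 × 10⁻⁴ / 109 = 4.2804 × 10⁻⁵ s⁻².
N = √(4.2804 × 10⁻⁵) = 6.5425 × 10⁻³ rad s⁻¹ → T = 2π/N = 960.36 s ≈ 960 s.

960 s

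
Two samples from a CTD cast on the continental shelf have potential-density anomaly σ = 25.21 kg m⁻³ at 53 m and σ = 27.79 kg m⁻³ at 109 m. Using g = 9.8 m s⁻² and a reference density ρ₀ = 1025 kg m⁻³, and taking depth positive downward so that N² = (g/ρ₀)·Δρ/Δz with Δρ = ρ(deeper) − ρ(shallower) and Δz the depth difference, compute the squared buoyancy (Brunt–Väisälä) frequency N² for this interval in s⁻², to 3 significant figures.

4.40 × 10⁻⁴ s⁻²

Δρ = 1027.79 − 1025.21 = 2.58 kg m⁻³ over Δz = 109 − 53 = 56 m.
N² = (9.8/1025) × (2.58/56) = 4.4049 × 10⁻⁴ s⁻² ≈ 4.40 × 10⁻⁴ s⁻².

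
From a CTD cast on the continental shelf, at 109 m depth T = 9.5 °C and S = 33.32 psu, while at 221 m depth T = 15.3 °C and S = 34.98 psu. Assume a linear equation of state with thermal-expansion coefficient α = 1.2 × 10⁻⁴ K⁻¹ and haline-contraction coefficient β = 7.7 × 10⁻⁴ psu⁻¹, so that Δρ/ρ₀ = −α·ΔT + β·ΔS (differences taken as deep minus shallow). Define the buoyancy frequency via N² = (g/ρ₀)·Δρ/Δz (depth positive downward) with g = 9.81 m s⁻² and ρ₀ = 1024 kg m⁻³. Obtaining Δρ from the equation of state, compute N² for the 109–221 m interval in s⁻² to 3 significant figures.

5.10 × 10⁻⁵ s⁻²

ΔT = +5.8 K, ΔS = +1.66 psu (deep − shallow).
Δρ/ρ₀ = −αΔT + βΔS = -6.96 × 10⁻⁴ + 1.2782 × 10⁻³ = 5.822 × 10⁻⁴, so Δρ ≈ 0.5962 kg m⁻³.
N² = (g/ρ₀)·Δρ/Δz = g·(Δρ/ρ₀)/Δz = 9.81 × 5.822 × 10⁻⁴ / 112 = 5.0994 × 10⁻⁵ s⁻² ≈ 5.10 × 10⁻⁵ s⁻².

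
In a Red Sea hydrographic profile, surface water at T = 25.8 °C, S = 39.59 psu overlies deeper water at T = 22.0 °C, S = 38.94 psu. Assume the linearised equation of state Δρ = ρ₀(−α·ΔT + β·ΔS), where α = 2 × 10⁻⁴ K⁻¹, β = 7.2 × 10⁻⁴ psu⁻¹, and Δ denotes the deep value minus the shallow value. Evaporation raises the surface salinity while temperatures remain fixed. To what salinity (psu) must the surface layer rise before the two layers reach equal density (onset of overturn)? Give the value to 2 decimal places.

Neutral buoyancy requires −α(T_deep − T_surf) + β(S_deep − S_surf′) = 0.
S_surf′ = S_deep − (α/β)·ΔT = 38.94 − (2 × 10⁻⁴/7.2 × 10⁻⁴)·(-3.8) = 39.9956 psu.
Increase required: 39.9956 − 39.59 = 0.4056 psu.

40.00 psu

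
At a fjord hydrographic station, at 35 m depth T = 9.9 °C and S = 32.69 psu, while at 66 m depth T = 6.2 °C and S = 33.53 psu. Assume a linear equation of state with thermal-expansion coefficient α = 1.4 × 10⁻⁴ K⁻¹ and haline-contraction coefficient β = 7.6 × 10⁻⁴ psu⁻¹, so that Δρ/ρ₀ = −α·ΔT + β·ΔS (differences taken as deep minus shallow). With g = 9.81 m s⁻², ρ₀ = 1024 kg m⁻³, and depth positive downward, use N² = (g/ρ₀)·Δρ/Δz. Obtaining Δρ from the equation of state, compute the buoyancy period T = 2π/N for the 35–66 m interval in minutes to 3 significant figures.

5.47 min

ΔT = -3.7 K, ΔS = +0.84 psu (deep − shallow).
Δρ/ρ₀ = −αΔT + βΔS = 5.18 × 10⁻⁴ + 6.384 × 10⁻⁴ = 1.1564 × 10⁻³, so Δρ ≈ 1.184 kg m⁻³.
N² = (g/ρ₀)·Δρ/Δz = g·(Δρ/ρ₀)/Δz = 9.81 × 1.1564 × 10⁻³ / 31 = 3.6594 × 10⁻⁴ s⁻².
N = √(3.6594 × 10⁻⁴) = 0.019130 rad s⁻¹ → T = 2π/N = 328.45 s = 5.4742 min ≈ 5.47 min.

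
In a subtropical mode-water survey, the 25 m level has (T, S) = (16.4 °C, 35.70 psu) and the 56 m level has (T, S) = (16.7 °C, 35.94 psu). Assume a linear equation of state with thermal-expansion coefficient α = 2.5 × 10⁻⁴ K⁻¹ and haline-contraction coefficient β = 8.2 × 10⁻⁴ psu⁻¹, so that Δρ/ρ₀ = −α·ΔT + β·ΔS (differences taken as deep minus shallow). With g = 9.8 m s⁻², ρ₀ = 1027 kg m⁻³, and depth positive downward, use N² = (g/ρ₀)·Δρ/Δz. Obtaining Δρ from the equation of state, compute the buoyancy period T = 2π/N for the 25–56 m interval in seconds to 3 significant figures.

1.01 × 10³ s

ΔT = +0.3 K, ΔS = +0.24 psu (deep − shallow).
Δρ/ρ₀ = −αΔT + βΔS = -7.50 × 10⁻⁵ + 1.968 × 10⁻⁴ = 1.218 × 10⁻⁴, so Δρ ≈ 0.1251 kg m⁻³.
N² = (g/ρ₀)·Δρ/Δz = g·(Δρ/ρ₀)/Δz = 9.8 × 1.218 × 10⁻⁴ / 31 = 3.8505 × 10⁻⁵ s⁻².
N = √(3.8505 × 10⁻⁵) = 6.2052 × 10⁻³ rad s⁻¹ → T = 2π/N = 1.0126 × 10³ s ≈ 1.01 × 10³ s.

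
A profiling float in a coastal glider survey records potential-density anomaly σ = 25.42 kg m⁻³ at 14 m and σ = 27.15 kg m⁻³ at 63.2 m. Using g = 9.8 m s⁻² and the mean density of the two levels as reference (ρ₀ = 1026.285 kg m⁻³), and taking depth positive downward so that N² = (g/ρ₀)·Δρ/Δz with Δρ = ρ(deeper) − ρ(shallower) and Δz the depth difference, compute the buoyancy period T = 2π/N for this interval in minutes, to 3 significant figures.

5.71 min

Δρ = 1027.15 − 1025.42 = 1.73 kg m⁻³ over Δz = 63.2 − 14 = 49.2 m.
N² = (9.8/1026.285) × (1.73/49.2) = 3.3577 × 10⁻⁴ s⁻².
N = √(3.3577 × 10⁻⁴) = 0.018324 rad s⁻¹, so T = 2π/N = 342.89 s = 5.7148 min ≈ 5.71 min.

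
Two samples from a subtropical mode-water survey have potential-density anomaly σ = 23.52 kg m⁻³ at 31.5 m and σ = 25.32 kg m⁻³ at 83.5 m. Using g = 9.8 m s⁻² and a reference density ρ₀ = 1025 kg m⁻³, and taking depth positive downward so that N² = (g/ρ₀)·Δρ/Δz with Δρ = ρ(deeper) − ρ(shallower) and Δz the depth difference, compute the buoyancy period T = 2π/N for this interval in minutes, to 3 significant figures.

5.76 min

Δρ = 1025.32 − 1023.52 = 1.80 kg m⁻³ over Δz = 83.5 − 31.5 = 52 m.
N² = (9.8/1025) × (1.80/52) = 3.3096 × 10⁻⁴ s⁻².
N = √(3.3096 × 10⁻⁴) = 0.018192 rad s⁻¹, so T = 2π/N = 345.38 s = 5.7563 min ≈ 5.76 min.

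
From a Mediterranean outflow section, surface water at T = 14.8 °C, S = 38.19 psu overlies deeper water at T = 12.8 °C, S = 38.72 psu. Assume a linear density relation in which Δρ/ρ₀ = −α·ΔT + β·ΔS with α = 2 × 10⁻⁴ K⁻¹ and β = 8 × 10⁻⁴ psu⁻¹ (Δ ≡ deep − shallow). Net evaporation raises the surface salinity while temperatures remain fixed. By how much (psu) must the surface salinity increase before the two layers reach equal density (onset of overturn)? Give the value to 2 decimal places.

1.03 psu

Neutral buoyancy requires −α(T_deep − T_surf) + β(S_deep − S_surf′) = 0.
S_surf′ = S_deep − (α/β)·ΔT = 38.72 − (2 × 10⁻⁴/8 × 10⁻⁴)·(-2.0) = 39.2200 psu.
Increase required: 39.2200 − 38.19 = 1.0300 psu.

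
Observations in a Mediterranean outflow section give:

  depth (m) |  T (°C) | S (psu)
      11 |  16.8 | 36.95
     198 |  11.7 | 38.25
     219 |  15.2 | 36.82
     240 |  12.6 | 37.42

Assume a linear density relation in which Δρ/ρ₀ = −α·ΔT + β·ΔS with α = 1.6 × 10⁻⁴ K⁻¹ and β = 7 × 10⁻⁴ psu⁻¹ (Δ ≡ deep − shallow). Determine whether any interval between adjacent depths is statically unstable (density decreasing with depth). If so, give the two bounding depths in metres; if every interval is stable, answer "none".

Evaluate Δρ/ρ₀ = −αΔT + βΔS across each adjacent pair:
  11–198 m: −αΔT+βΔS = −(1.6 × 10⁻⁴)(-5.1)+(7 × 10⁻⁴)(+1.30) = 1.7 × 10⁻³ → stable
  198–219 m: −αΔT+βΔS = −(1.6 × 10⁻⁴)(+3.5)+(7 × 10⁻⁴)(-1.43) = -1.6 × 10⁻³ → UNSTABLE
  219–240 m: −αΔT+βΔS = −(1.6 × 10⁻⁴)(-2.6)+(7 × 10⁻⁴)(+0.60) = 8.4 × 10⁻⁴ → stable
The 198–219 m interval has Δρ < 0: lighter water underlies denser water.

198–219 m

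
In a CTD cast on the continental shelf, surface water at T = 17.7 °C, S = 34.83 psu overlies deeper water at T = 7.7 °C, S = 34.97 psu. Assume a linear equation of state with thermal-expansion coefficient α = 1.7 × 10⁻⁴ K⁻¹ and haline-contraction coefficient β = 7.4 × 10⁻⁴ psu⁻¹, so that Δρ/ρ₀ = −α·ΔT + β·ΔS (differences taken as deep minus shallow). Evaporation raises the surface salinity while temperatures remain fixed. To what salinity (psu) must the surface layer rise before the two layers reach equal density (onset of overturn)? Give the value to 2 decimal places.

37.27 psu

Neutral buoyancy requires −α(T_deep − T_surf) + β(S_deep − S_surf′) = 0.
S_surf′ = S_deep − (α/β)·ΔT = 34.97 − (1.7 × 10⁻⁴/7.4 × 10⁻⁴)·(-10.0) = 37.2673 psu.
Increase required: 37.2673 − 34.83 = 2.4373 psu.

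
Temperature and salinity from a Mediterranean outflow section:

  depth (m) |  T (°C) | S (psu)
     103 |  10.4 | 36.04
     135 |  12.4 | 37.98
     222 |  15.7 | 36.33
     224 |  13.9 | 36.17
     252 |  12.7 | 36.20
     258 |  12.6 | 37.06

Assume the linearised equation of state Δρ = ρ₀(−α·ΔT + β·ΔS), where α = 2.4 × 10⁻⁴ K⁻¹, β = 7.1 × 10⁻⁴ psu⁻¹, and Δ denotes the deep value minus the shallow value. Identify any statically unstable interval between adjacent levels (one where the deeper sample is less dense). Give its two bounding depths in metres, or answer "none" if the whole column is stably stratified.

135–222 m

Evaluate Δρ/ρ₀ = −αΔT + βΔS across each adjacent pair:
  103–135 m: −αΔT+βΔS = −(2.4 × 10⁻⁴)(+2.0)+(7.1 × 10⁻⁴)(+1.94) = 9.0 × 10⁻⁴ → stable
  135–222 m: −αΔT+βΔS = −(2.4 × 10⁻⁴)(+3.3)+(7.1 × 10⁻⁴)(-1.65) = -2.0 × 10⁻³ → UNSTABLE
  222–224 m: −αΔT+βΔS = −(2.4 × 10⁻⁴)(-1.8)+(7.1 × 10⁻⁴)(-0.16) = 3.2 × 10⁻⁴ → stable
  224–252 m: −αΔT+βΔS = −(2.4 × 10⁻⁴)(-1.2)+(7.1 × 10⁻⁴)(+0.03) = 3.1 × 10⁻⁴ → stable
  252–258 m: −αΔT+βΔS = −(2.4 × 10⁻⁴)(-0.1)+(7.1 × 10⁻⁴)(+0.86) = 6.3 × 10⁻⁴ → stable
The 135–222 m interval has Δρ < 0: lighter water underlies denser water.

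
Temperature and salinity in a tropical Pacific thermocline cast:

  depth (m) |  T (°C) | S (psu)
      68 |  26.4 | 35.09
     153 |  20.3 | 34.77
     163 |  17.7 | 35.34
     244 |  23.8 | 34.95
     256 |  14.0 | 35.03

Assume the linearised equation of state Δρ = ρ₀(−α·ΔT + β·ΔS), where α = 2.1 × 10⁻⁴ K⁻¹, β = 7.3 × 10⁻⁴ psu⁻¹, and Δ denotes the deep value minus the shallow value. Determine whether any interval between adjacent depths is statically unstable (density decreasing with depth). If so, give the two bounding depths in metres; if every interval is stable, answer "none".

Evaluate Δρ/ρ₀ = −αΔT + βΔS across each adjacent pair:
  68–153 m: −αΔT+βΔS = −(2.1 × 10⁻⁴)(-6.1)+(7.3 × 10⁻⁴)(-0.32) = 1.0 × 10⁻³ → stable
  153–163 m: −αΔT+βΔS = −(2.1 × 10⁻⁴)(-2.6)+(7.3 × 10⁻⁴)(+0.57) = 9.6 × 10⁻⁴ → stable
  163–244 m: −αΔT+βΔS = −(2.1 × 10⁻⁴)(+6.1)+(7.3 × 10⁻⁴)(-0.39) = -1.6 × 10⁻³ → UNSTABLE
  244–256 m: −αΔT+βΔS = −(2.1 × 10⁻⁴)(-9.8)+(7.3 × 10⁻⁴)(+0.08) = 2.1 × 10⁻³ → stable
The 163–244 m interval has Δρ < 0: lighter water underlies denser water.

163–244 m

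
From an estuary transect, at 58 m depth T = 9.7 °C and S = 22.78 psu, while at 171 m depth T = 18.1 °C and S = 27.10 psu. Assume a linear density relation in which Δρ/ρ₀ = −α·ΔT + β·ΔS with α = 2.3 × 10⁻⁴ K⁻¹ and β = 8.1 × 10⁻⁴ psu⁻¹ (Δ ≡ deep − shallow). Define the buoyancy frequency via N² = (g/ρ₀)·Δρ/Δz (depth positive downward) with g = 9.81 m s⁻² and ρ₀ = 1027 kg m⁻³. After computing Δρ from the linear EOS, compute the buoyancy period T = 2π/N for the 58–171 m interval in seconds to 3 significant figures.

ΔT = +8.4 K, ΔS = +4.32 psu (deep − shallow).
Δρ/ρ₀ = −αΔT + βΔS = -1.932 × 10⁻³ + 3.4992 × 10⁻³ = 1.5672 × 10⁻³, so Δρ ≈ 1.610 kg m⁻³.
N² = (g/ρ₀)·Δρ/Δz = g·(Δρ/ρ₀)/Δz = 9.81 × 1.5672 × 10⁻³ / 113 = 1.3606 × 10⁻⁴ s⁻².
N = √(1.3606 × 10⁻⁴) = 0.011664 rad s⁻¹ → T = 2π/N = 538.68 s ≈ 539 s.

539 s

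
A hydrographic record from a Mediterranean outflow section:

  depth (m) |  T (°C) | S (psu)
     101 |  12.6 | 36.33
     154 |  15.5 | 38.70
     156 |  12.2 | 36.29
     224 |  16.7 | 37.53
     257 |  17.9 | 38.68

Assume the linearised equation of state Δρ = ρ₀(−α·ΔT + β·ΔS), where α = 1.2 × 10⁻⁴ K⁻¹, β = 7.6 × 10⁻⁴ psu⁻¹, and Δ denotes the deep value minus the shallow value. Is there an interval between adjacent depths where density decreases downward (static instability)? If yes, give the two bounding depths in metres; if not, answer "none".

154–156 m

Evaluate Δρ/ρ₀ = −αΔT + βΔS across each adjacent pair:
  101–154 m: −αΔT+βΔS = −(1.2 × 10⁻⁴)(+2.9)+(7.6 × 10⁻⁴)(+2.37) = 1.5 × 10⁻³ → stable
  154–156 m: −αΔT+βΔS = −(1.2 × 10⁻⁴)(-3.3)+(7.6 × 10⁻⁴)(-2.41) = -1.4 × 10⁻³ → UNSTABLE
  156–224 m: −αΔT+βΔS = −(1.2 × 10⁻⁴)(+4.5)+(7.6 × 10⁻⁴)(+1.24) = 4.0 × 10⁻⁴ → stable
  224–257 m: −αΔT+βΔS = −(1.2 × 10⁻⁴)(+1.2)+(7.6 × 10⁻⁴)(+1.15) = 7.3 × 10⁻⁴ → stable
The 154–156 m interval has Δρ < 0: lighter water underlies denser water.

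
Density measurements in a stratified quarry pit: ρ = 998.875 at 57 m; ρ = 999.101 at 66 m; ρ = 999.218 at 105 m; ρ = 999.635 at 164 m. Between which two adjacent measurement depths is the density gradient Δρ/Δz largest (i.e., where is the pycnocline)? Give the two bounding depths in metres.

Compute the density gradient over each adjacent pair:
  57–66 m: Δρ/Δz = 0.226/9 = 0.025 kg m⁻⁴
  66–105 m: Δρ/Δz = 0.117/39 = 3.0 × 10⁻³ kg m⁻⁴
  105–164 m: Δρ/Δz = 0.417/59 = 7.1 × 10⁻³ kg m⁻⁴
The largest gradient is in the 57–66 m interval — the pycnocline.

57–66 m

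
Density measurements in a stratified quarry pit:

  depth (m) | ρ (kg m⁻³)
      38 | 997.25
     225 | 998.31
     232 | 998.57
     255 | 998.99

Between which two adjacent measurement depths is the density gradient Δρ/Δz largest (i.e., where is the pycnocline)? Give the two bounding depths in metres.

225–232 m

Compute the density gradient over each adjacent pair:
  38–225 m: Δρ/Δz = 1.06/187 = 5.7 × 10⁻³ kg m⁻⁴
  225–232 m: Δρ/Δz = 0.26/7 = 0.037 kg m⁻⁴
  232–255 m: Δρ/Δz = 0.42/23 = 0.018 kg m⁻⁴
The largest gradient is in the 225–232 m interval — the pycnocline.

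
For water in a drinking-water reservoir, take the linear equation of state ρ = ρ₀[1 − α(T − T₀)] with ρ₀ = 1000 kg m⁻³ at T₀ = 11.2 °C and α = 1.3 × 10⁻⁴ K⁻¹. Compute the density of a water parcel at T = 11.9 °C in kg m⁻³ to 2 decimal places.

T − T₀ = +0.7 K.
Bracket = 1 − α·(+0.7) = 1 + (-9.10 × 10⁻⁵) = 0.9999090.
ρ = 1000 × 0.9999090 = 999.91 kg m⁻³.

999.91 kg m⁻³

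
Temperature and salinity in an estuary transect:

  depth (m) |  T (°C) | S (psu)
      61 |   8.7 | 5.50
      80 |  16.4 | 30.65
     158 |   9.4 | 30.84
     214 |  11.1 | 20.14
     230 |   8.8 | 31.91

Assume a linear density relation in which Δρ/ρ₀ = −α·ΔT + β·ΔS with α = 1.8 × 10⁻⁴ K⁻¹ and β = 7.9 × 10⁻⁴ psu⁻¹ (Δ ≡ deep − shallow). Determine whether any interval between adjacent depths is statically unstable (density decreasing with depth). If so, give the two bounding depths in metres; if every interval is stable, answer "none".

158–214 m

Evaluate Δρ/ρ₀ = −αΔT + βΔS across each adjacent pair:
  61–80 m: −αΔT+βΔS = −(1.8 × 10⁻⁴)(+7.7)+(7.9 × 10⁻⁴)(+25.15) = 0.018 → stable
  80–158 m: −αΔT+βΔS = −(1.8 × 10⁻⁴)(-7.0)+(7.9 × 10⁻⁴)(+0.19) = 1.4 × 10⁻³ → stable
  158–214 m: −αΔT+βΔS = −(1.8 × 10⁻⁴)(+1.7)+(7.9 × 10⁻⁴)(-10.70) = -8.8 × 10⁻³ → UNSTABLE
  214–230 m: −αΔT+βΔS = −(1.8 × 10⁻⁴)(-2.3)+(7.9 × 10⁻⁴)(+11.77) = 9.7 × 10⁻³ → stable
The 158–214 m interval has Δρ < 0: lighter water underlies denser water.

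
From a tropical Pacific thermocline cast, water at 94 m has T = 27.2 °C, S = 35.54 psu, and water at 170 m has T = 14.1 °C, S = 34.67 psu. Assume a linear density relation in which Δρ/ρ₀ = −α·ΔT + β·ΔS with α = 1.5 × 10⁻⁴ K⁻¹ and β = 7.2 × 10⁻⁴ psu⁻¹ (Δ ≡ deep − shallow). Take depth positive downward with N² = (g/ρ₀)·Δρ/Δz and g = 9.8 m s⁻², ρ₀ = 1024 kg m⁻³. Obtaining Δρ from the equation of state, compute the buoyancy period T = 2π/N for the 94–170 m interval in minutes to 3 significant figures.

7.97 min

ΔT = -13.1 K, ΔS = -0.87 psu (deep − shallow).
Δρ/ρ₀ = −αΔT + βΔS = 1.965 × 10⁻³ − 6.264 × 10⁻⁴ = 1.3386 × 10⁻³, so Δρ ≈ 1.371 kg m⁻³.
N² = (g/ρ₀)·Δρ/Δz = g·(Δρ/ρ₀)/Δz = 9.8 × 1.3386 × 10⁻³ / 76 = 1.7261 × 10⁻⁴ s⁻².
N = √(1.7261 × 10⁻⁴) = 0.013138 rad s⁻¹ → T = 2π/N = 478.25 s = 7.9708 min ≈ 7.97 min.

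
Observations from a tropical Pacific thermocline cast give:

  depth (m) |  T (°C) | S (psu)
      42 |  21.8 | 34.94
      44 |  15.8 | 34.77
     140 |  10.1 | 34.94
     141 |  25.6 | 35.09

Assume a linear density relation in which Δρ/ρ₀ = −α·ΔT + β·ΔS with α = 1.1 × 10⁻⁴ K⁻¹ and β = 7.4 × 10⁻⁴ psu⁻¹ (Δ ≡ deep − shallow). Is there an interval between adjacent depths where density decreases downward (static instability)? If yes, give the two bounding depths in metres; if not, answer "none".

140–141 m

Evaluate Δρ/ρ₀ = −αΔT + βΔS across each adjacent pair:
  42–44 m: −αΔT+βΔS = −(1.1 × 10⁻⁴)(-6.0)+(7.4 × 10⁻⁴)(-0.17) = 5.3 × 10⁻⁴ → stable
  44–140 m: −αΔT+βΔS = −(1.1 × 10⁻⁴)(-5.7)+(7.4 × 10⁻⁴)(+0.17) = 7.5 × 10⁻⁴ → stable
  140–141 m: −αΔT+βΔS = −(1.1 × 10⁻⁴)(+15.5)+(7.4 × 10⁻⁴)(+0.15) = -1.6 × 10⁻³ → UNSTABLE
The 140–141 m interval has Δρ < 0: lighter water underlies denser water.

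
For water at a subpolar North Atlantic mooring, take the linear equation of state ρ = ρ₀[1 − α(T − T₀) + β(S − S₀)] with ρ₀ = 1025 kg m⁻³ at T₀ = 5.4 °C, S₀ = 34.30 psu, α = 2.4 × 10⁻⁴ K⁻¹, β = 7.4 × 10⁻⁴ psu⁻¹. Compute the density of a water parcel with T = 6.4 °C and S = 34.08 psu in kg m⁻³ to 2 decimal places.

1024.59 kg m⁻³

T − T₀ = +1.0 K, S − S₀ = -0.22 psu.
Bracket = 1 − α·(+1.0) + β·(-0.22) = 1 + (-4.028 × 10⁻⁴) = 0.9995972.
ρ = 1025 × 0.9995972 = 1024.59 kg m⁻³.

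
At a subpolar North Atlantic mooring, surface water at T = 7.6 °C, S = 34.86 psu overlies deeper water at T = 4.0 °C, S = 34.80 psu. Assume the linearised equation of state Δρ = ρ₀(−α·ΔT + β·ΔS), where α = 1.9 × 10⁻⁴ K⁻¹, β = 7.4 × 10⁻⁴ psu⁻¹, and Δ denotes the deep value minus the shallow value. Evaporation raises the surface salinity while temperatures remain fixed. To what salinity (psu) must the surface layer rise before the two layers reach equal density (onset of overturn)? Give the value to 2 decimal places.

35.72 psu

Neutral buoyancy requires −α(T_deep − T_surf) + β(S_deep − S_surf′) = 0.
S_surf′ = S_deep − (α/β)·ΔT = 34.80 − (1.9 × 10⁻⁴/7.4 × 10⁻⁴)·(-3.6) = 35.7243 psu.
Increase required: 35.7243 − 34.86 = 0.8643 psu.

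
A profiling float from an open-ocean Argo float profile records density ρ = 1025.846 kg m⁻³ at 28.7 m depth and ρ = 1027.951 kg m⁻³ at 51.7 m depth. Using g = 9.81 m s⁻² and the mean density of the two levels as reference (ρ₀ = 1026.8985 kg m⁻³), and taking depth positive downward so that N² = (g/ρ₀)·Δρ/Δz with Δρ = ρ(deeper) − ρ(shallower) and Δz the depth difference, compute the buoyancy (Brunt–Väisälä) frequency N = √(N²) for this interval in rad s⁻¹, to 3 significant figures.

Δρ = 1027.951 − 1025.846 = 2.105 kg m⁻³ over Δz = 51.7 − 28.7 = 23 m.
N² = (9.81/1026.8985) × (2.105/23) = 8.7431 × 10⁻⁴ s⁻².
N = √(8.7431 × 10⁻⁴) = 0.029569 rad s⁻¹ ≈ 0.0296 rad s⁻¹.

0.0296 rad s⁻¹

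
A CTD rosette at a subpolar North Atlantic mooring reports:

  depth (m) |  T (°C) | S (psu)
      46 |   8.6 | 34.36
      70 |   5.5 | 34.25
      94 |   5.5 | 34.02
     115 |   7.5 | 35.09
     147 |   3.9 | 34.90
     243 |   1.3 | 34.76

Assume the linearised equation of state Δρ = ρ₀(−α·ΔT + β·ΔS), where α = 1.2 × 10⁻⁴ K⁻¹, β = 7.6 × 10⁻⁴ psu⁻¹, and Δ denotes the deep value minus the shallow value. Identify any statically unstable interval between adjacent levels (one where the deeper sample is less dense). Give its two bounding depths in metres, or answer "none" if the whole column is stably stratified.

Evaluate Δρ/ρ₀ = −αΔT + βΔS across each adjacent pair:
  46–70 m: −αΔT+βΔS = −(1.2 × 10⁻⁴)(-3.1)+(7.6 × 10⁻⁴)(-0.11) = 2.9 × 10⁻⁴ → stable
  70–94 m: −αΔT+βΔS = −(1.2 × 10⁻⁴)(+0.0)+(7.6 × 10⁻⁴)(-0.23) = -1.7 × 10⁻⁴ → UNSTABLE
  94–115 m: −αΔT+βΔS = −(1.2 × 10⁻⁴)(+2.0)+(7.6 × 10⁻⁴)(+1.07) = 5.7 × 10⁻⁴ → stable
  115–147 m: −αΔT+βΔS = −(1.2 × 10⁻⁴)(-3.6)+(7.6 × 10⁻⁴)(-0.19) = 2.9 × 10⁻⁴ → stable
  147–243 m: −αΔT+βΔS = −(1.2 × 10⁻⁴)(-2.6)+(7.6 × 10⁻⁴)(-0.14) = 2.1 × 10⁻⁴ → stable
The 70–94 m interval has Δρ < 0: lighter water underlies denser water.

70–94 m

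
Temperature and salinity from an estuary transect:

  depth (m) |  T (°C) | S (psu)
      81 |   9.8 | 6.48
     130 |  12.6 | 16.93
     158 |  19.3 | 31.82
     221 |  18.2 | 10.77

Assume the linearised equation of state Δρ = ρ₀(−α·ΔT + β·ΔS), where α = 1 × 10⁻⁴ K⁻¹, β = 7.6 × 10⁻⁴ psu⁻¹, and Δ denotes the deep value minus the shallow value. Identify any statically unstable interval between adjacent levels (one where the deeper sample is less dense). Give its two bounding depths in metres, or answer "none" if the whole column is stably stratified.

158–221 m

Evaluate Δρ/ρ₀ = −αΔT + βΔS across each adjacent pair:
  81–130 m: −αΔT+βΔS = −(1 × 10⁻⁴)(+2.8)+(7.6 × 10⁻⁴)(+10.45) = 7.7 × 10⁻³ → stable
  130–158 m: −αΔT+βΔS = −(1 × 10⁻⁴)(+6.7)+(7.6 × 10⁻⁴)(+14.89) = 0.011 → stable
  158–221 m: −αΔT+βΔS = −(1 × 10⁻⁴)(-1.1)+(7.6 × 10⁻⁴)(-21.05) = -0.016 → UNSTABLE
The 158–221 m interval has Δρ < 0: lighter water underlies denser water.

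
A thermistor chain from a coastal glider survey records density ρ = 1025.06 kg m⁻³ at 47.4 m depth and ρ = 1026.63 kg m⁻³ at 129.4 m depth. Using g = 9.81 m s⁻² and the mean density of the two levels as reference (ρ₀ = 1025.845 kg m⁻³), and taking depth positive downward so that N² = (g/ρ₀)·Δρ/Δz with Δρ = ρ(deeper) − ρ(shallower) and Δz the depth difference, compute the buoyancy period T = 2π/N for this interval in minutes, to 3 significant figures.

Δρ = 1026.63 − 1025.06 = 1.57 kg m⁻³ over Δz = 129.4 − 47.4 = 82 m.
N² = (9.81/1025.845) × (1.57/82) = 1.8309 × 10⁻⁴ s⁻².
N = √(1.8309 × 10⁻⁴) = 0.013531 rad s⁻¹, so T = 2π/N = 464.35 s = 7.7392 min ≈ 7.74 min.

7.74 min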